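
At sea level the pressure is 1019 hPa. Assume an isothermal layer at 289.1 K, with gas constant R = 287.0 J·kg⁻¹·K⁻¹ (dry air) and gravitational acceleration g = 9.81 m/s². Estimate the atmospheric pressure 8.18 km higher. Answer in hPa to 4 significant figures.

P ≈ 387.4 hPa

Scale height: H = RT/g = 287.0 × 289.1 / 9.81 = 8457.9 m.
Barometric formula: P = P₀ exp(−z/H).
z/H = 8180.0/8457.9 = 0.96714; exp(−0.96714) = 0.38017.
P = 1019 × 0.38017 = 387.39 hPa.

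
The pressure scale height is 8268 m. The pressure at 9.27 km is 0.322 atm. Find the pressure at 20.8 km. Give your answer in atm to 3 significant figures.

P ≈ 0.0798 atm

Between two levels, P₂ = P₁ exp(−Δz/H) with Δz = z₂ − z₁.
Δz = 20800 − 9270.0 = 11530 m; Δz/H = 11530/8268.0 = 1.3945.
P₂ = 0.322 × exp(−1.3945) = 0.322 × 0.24796 = 0.079843 atm.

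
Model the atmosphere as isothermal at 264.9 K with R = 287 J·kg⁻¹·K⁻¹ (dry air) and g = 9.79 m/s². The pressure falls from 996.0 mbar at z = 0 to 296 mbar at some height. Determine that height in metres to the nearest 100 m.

Scale height: H = RT/g = 287 × 264.9 / 9.79 = 7765.7 m.
Invert the barometric formula: z = H ln(P₀/P).
P₀/P = 996.0/296 = 3.3649; ln(3.3649) = 1.2134.
z = 7765.7 × 1.2134 = 9422.9 m.

z ≈ 9400 m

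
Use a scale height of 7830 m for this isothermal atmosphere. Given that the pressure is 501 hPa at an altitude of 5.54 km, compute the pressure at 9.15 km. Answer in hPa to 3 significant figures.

Between two levels, P₂ = P₁ exp(−Δz/H) with Δz = z₂ − z₁.
Δz = 9150.0 − 5540.0 = 3610.0 m; Δz/H = 3610.0/7830.0 = 0.46105.
P₂ = 501 × exp(−0.46105) = 501 × 0.63062 = 315.94 hPa.

P ≈ 316 hPa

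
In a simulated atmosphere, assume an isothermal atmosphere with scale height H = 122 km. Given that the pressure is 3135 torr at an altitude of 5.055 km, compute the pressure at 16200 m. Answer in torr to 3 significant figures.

P ≈ 2860 torr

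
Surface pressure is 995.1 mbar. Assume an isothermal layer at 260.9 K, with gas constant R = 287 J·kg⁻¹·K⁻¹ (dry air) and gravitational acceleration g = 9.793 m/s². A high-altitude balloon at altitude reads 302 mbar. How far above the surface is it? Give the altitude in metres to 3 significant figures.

z ≈ 9120 m

Scale height: H = RT/g = 287 × 260.9 / 9.793 = 7646.1 m.
Invert the barometric formula: z = H ln(P₀/P).
P₀/P = 995.1/302 = 3.2950; ln(3.2950) = 1.1924.
z = 7646.1 × 1.1924 = 9117.2 m.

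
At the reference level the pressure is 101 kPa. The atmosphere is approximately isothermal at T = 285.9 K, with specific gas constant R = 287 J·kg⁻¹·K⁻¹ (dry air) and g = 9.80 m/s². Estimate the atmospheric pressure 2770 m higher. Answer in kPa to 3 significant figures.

Scale height: H = RT/g = 287 × 285.9 / 9.80 = 8372.8 m.
Barometric formula: P = P₀ exp(−z/H).
z/H = 2770.0/8372.8 = 0.33083; exp(−0.33083) = 0.71833.
P = 101 × 0.71833 = 72.551 kPa.

P ≈ 72.6 kPa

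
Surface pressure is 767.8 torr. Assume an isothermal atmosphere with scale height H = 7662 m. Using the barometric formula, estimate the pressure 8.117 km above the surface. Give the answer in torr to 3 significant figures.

P ≈ 266 torr

Barometric formula: P = P₀ exp(−z/H).
z/H = 8117.0/7662.0 = 1.0594; exp(−1.0594) = 0.34666.
P = 767.8 × 0.34666 = 266.17 torr.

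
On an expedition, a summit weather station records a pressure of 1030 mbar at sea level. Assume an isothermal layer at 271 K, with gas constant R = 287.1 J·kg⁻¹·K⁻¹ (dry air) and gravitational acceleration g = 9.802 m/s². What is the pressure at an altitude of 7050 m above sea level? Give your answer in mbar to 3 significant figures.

P ≈ 424 mbar

Scale height: H = RT/g = 287.1 × 271 / 9.802 = 7937.6 m.
Barometric formula: P = P₀ exp(−z/H).
z/H = 7050.0/7937.6 = 0.88818; exp(−0.88818) = 0.41140.
P = 1030 × 0.41140 = 423.74 mbar.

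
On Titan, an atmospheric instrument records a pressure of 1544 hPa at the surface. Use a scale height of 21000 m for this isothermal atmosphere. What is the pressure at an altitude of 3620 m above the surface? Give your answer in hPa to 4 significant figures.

Barometric formula: P = P₀ exp(−z/H).
z/H = 3620.0/21000 = 0.17238; exp(−0.17238) = 0.84166.
P = 1544 × 0.84166 = 1299.5 hPa.

P ≈ 1300 hPa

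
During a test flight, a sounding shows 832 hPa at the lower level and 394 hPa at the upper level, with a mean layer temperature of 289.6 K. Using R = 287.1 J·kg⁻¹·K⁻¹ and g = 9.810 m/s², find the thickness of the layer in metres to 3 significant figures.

Δz ≈ 6340 m

Hypsometric equation: Δz = (R T̄/g) ln(P₁/P₂).
R T̄/g = 287.1 × 289.6 / 9.810 = 8475.4 m.
ln(832/394) = ln(2.1117) = 0.74749.
Δz = 8475.4 × 0.74749 = 6335.3 m.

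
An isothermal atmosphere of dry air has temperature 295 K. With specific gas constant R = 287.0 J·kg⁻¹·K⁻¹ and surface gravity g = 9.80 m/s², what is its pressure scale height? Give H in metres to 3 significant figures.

The scale height of an isothermal atmosphere is H = RT/g.
H = 287.0 × 295 / 9.80 = 84665/9.80 = 8639.3 m.

H ≈ 8640 m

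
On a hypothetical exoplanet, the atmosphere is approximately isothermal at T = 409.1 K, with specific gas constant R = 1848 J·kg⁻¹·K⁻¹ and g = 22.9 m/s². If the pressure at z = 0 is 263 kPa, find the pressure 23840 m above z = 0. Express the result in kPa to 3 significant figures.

P ≈ 128 kPa

Scale height: H = RT/g = 1848 × 409.1 / 22.9 = 33014 m.
Barometric formula: P = P₀ exp(−z/H).
z/H = 23840/33014 = 0.72212; exp(−0.72212) = 0.48572.
P = 263 × 0.48572 = 127.74 kPa.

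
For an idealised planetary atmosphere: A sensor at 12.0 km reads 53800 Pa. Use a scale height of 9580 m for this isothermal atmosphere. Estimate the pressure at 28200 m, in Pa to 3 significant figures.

P ≈ 9920 Pa

Between two levels, P₂ = P₁ exp(−Δz/H) with Δz = z₂ − z₁.
Δz = 28200 − 12000 = 16200 m; Δz/H = 16200/9580.0 = 1.6910.
P₂ = 53800 × exp(−1.6910) = 53800 × 0.18434 = 9917.5 Pa.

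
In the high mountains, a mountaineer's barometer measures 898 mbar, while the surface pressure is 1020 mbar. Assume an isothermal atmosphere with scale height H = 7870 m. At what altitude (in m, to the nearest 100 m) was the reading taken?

z ≈ 1000 m

Invert the barometric formula: z = H ln(P₀/P).
P₀/P = 1020/898 = 1.1359; ln(1.1359) = 0.12743.
z = 7870.0 × 0.12743 = 1002.9 m.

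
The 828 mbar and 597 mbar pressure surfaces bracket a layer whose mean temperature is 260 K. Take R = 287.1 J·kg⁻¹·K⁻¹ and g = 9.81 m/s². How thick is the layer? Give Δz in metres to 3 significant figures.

Δz ≈ 2490 m

Hypsometric equation: Δz = (R T̄/g) ln(P₁/P₂).
R T̄/g = 287.1 × 260 / 9.81 = 7609.2 m.
ln(828/597) = ln(1.3869) = 0.32707.
Δz = 7609.2 × 0.32707 = 2488.7 m.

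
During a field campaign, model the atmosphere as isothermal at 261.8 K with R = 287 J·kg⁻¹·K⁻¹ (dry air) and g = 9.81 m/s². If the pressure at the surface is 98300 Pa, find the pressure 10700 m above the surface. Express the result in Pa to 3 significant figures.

Scale height: H = RT/g = 287 × 261.8 / 9.81 = 7659.2 m.
Barometric formula: P = P₀ exp(−z/H).
z/H = 10700/7659.2 = 1.3970; exp(−1.3970) = 0.24734.
P = 98300 × 0.24734 = 24314 Pa.

P ≈ 24300 Pa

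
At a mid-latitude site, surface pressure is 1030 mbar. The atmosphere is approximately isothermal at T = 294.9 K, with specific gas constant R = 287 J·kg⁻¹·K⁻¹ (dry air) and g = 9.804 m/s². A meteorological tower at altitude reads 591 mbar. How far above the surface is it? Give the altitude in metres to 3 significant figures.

z ≈ 4800 m

Scale height: H = RT/g = 287 × 294.9 / 9.804 = 8632.8 m.
Invert the barometric formula: z = H ln(P₀/P).
P₀/P = 1030/591 = 1.7428; ln(1.7428) = 0.55549.
z = 8632.8 × 0.55549 = 4795.4 m.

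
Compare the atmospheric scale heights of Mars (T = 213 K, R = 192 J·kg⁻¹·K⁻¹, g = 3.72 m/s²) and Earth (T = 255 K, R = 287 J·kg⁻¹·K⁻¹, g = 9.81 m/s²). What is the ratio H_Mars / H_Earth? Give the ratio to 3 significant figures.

H_Mars/H_Earth ≈ 1.47

H = RT/g for each body.
H_Mars = 192 × 213 / 3.72 = 10994 m.
H_Earth = 287 × 255 / 9.81 = 7460.2 m.
H_Mars/H_Earth = 10994/7460.2 = 1.4737.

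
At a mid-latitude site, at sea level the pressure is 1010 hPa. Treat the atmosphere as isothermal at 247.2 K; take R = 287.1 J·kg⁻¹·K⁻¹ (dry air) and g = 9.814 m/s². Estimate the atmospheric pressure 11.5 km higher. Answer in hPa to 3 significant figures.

P ≈ 206 hPa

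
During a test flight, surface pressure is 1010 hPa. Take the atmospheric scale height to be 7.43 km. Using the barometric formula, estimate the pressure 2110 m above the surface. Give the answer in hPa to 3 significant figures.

P ≈ 760 hPa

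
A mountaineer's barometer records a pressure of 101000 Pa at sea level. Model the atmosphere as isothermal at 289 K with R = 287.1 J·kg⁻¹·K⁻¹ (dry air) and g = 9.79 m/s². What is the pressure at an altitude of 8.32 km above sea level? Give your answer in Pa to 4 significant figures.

Scale height: H = RT/g = 287.1 × 289 / 9.79 = 8475.2 m.
Barometric formula: P = P₀ exp(−z/H).
z/H = 8320.0/8475.2 = 0.98169; exp(−0.98169) = 0.37468.
P = 101000 × 0.37468 = 37843 Pa.

P ≈ 37840 Pa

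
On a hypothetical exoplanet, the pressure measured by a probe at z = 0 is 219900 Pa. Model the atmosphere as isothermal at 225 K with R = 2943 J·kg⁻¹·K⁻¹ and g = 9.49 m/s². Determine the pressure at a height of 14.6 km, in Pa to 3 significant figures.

P ≈ 178000 Pa

Scale height: H = RT/g = 2943 × 225 / 9.49 = 69776 m.
Barometric formula: P = P₀ exp(−z/H).
z/H = 14600/69776 = 0.20924; exp(−0.20924) = 0.81120.
P = 219900 × 0.81120 = 178380 Pa.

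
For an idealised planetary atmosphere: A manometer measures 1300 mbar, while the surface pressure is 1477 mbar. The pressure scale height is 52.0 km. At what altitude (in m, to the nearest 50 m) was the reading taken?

Invert the barometric formula: z = H ln(P₀/P).
P₀/P = 1477/1300 = 1.1362; ln(1.1362) = 0.12769.
z = 52000 × 0.12769 = 6639.9 m.

z ≈ 6650 m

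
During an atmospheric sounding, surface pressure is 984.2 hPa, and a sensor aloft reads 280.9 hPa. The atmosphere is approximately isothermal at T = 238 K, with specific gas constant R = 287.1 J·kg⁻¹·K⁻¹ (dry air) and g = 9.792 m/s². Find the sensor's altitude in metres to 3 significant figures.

Scale height: H = RT/g = 287.1 × 238 / 9.792 = 6978.1 m.
Invert the barometric formula: z = H ln(P₀/P).
P₀/P = 984.2/280.9 = 3.5037; ln(3.5037) = 1.2538.
z = 6978.1 × 1.2538 = 8749.1 m.

z ≈ 8750 m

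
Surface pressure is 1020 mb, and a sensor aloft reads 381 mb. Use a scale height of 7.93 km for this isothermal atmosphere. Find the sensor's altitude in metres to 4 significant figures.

z ≈ 7809 m

Invert the barometric formula: z = H ln(P₀/P).
P₀/P = 1020/381 = 2.6772; ln(2.6772) = 0.98477.
z = 7930.0 × 0.98477 = 7809.2 m.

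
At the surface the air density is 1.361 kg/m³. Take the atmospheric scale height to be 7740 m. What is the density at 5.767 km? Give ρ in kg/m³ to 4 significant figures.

In an isothermal atmosphere, density decays like pressure: ρ = ρ₀ exp(−z/H).
z/H = 5767.0/7740.0 = 0.74509; exp(−0.74509) = 0.47469.
ρ = 1.361 × 0.47469 = 0.64605 kg/m³.

ρ ≈ 0.6461 kg/m³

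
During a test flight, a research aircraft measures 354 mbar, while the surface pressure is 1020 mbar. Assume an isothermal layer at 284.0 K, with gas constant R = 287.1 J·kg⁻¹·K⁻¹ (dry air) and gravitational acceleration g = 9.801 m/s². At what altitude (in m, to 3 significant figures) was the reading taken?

z ≈ 8800 m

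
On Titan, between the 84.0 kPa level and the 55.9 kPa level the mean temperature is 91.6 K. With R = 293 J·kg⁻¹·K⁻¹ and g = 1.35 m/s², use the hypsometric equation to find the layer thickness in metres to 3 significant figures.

Δz ≈ 8100 m

Hypsometric equation: Δz = (R T̄/g) ln(P₁/P₂).
R T̄/g = 293 × 91.6 / 1.35 = 19881 m.
ln(84.0/55.9) = ln(1.5027) = 0.40726.
Δz = 19881 × 0.40726 = 8096.7 m.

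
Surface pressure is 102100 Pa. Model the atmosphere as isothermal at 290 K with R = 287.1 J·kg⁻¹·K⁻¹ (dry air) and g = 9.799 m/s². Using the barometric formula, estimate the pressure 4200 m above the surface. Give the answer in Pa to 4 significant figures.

Scale height: H = RT/g = 287.1 × 290 / 9.799 = 8496.7 m.
Barometric formula: P = P₀ exp(−z/H).
z/H = 4200.0/8496.7 = 0.49431; exp(−0.49431) = 0.60999.
P = 102100 × 0.60999 = 62280 Pa.

P ≈ 62280 Pa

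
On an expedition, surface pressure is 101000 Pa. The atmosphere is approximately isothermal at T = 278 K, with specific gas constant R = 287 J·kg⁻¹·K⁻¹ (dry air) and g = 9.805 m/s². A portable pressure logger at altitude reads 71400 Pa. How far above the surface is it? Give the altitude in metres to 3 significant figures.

Scale height: H = RT/g = 287 × 278 / 9.805 = 8137.3 m.
Invert the barometric formula: z = H ln(P₀/P).
P₀/P = 101000/71400 = 1.4146; ln(1.4146) = 0.34685.
z = 8137.3 × 0.34685 = 2822.4 m.

z ≈ 2820 m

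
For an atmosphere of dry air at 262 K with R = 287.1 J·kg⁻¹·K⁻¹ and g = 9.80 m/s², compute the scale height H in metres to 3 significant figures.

H ≈ 7680 m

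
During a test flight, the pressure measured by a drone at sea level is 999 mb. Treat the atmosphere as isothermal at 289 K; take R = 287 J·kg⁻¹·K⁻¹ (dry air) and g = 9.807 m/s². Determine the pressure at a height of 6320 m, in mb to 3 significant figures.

Scale height: H = RT/g = 287 × 289 / 9.807 = 8457.5 m.
Barometric formula: P = P₀ exp(−z/H).
z/H = 6320.0/8457.5 = 0.74727; exp(−0.74727) = 0.47366.
P = 999 × 0.47366 = 473.19 mb.

P ≈ 473 mb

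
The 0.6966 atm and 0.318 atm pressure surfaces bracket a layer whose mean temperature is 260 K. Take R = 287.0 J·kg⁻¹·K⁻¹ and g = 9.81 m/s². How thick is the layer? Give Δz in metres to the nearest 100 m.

Hypsometric equation: Δz = (R T̄/g) ln(P₁/P₂).
R T̄/g = 287.0 × 260 / 9.81 = 7606.5 m.
ln(0.6966/0.318) = ln(2.1906) = 0.78418.
Δz = 7606.5 × 0.78418 = 5964.9 m.

Δz ≈ 6000 m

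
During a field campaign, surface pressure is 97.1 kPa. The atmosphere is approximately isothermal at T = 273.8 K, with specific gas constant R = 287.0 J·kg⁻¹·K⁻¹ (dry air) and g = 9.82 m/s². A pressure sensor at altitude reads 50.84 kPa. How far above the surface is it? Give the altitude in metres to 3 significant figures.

z ≈ 5180 m

Scale height: H = RT/g = 287.0 × 273.8 / 9.82 = 8002.1 m.
Invert the barometric formula: z = H ln(P₀/P).
P₀/P = 97.1/50.84 = 1.9099; ln(1.9099) = 0.64705.
z = 8002.1 × 0.64705 = 5177.8 m.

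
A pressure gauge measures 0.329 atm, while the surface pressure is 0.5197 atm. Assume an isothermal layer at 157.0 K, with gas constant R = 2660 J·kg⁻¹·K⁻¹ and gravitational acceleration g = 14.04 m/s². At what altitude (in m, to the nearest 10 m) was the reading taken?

z ≈ 13600 m

Scale height: H = RT/g = 2660 × 157.0 / 14.04 = 29745 m.
Invert the barometric formula: z = H ln(P₀/P).
P₀/P = 0.5197/0.329 = 1.5796; ln(1.5796) = 0.45717.
z = 29745 × 0.45717 = 13599 m.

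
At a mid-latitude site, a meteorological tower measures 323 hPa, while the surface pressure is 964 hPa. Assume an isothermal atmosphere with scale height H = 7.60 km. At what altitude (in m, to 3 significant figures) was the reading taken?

Invert the barometric formula: z = H ln(P₀/P).
P₀/P = 964/323 = 2.9845; ln(2.9845) = 1.0934.
z = 7600.0 × 1.0934 = 8309.8 m.

z ≈ 8310 m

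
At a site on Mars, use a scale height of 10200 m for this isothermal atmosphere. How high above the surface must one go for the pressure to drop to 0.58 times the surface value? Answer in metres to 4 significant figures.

Set P/P₀ = exp(−z/H) = 0.58, so z = −H ln(0.58).
−ln(0.58) = 0.54473; z = 10200 × 0.54473 = 5556.2 m.

z ≈ 5556 m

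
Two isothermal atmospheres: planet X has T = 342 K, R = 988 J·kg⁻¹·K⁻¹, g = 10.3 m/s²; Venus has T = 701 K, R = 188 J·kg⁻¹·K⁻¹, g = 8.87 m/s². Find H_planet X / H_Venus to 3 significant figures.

H = RT/g for each body.
H_planet X = 988 × 342 / 10.3 = 32805 m.
H_Venus = 188 × 701 / 8.87 = 14858 m.
H_planet X/H_Venus = 32805/14858 = 2.2079.

H_planet X/H_Venus ≈ 2.21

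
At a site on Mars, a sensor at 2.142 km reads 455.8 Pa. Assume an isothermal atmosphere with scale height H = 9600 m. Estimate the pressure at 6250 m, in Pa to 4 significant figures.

Between two levels, P₂ = P₁ exp(−Δz/H) with Δz = z₂ − z₁.
Δz = 6250.0 − 2142.0 = 4108.0 m; Δz/H = 4108.0/9600.0 = 0.42792.
P₂ = 455.8 × exp(−0.42792) = 455.8 × 0.65186 = 297.12 Pa.

P ≈ 297.1 Pa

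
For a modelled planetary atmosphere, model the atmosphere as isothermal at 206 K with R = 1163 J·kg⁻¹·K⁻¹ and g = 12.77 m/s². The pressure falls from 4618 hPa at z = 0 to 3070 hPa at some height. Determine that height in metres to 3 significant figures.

z ≈ 7660 m

Scale height: H = RT/g = 1163 × 206 / 12.77 = 18761 m.
Invert the barometric formula: z = H ln(P₀/P).
P₀/P = 4618/3070 = 1.5042; ln(1.5042) = 0.40826.
z = 18761 × 0.40826 = 7659.4 m.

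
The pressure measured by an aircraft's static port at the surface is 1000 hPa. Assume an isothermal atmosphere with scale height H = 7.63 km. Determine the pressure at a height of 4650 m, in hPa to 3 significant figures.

Barometric formula: P = P₀ exp(−z/H).
z/H = 4650.0/7630.0 = 0.60944; exp(−0.60944) = 0.54366.
P = 1000 × 0.54366 = 543.66 hPa.

P ≈ 544 hPa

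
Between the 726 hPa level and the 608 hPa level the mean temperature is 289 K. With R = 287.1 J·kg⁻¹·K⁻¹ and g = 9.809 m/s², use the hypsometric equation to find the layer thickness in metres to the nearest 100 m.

Hypsometric equation: Δz = (R T̄/g) ln(P₁/P₂).
R T̄/g = 287.1 × 289 / 9.809 = 8458.8 m.
ln(726/608) = ln(1.1941) = 0.17739.
Δz = 8458.8 × 0.17739 = 1500.5 m.

Δz ≈ 1500 m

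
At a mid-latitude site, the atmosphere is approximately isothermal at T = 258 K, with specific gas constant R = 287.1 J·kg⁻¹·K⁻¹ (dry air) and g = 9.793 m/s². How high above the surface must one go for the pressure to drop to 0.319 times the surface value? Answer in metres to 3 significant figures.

Scale height: H = RT/g = 287.1 × 258 / 9.793 = 7563.7 m.
Set P/P₀ = exp(−z/H) = 0.319, so z = −H ln(0.319).
−ln(0.319) = 1.1426; z = 7563.7 × 1.1426 = 8642.3 m.

z ≈ 8640 m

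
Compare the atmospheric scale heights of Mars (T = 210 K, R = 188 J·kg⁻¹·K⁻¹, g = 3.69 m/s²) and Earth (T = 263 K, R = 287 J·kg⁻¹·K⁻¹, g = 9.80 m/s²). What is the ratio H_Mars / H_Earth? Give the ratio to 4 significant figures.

H_Mars/H_Earth ≈ 1.389

H = RT/g for each body.
H_Mars = 188 × 210 / 3.69 = 10699 m.
H_Earth = 287 × 263 / 9.80 = 7702.1 m.
H_Mars/H_Earth = 10699/7702.1 = 1.3891.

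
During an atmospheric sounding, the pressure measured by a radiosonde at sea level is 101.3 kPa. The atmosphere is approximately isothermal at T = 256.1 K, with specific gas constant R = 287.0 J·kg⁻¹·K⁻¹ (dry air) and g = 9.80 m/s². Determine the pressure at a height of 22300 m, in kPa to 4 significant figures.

P ≈ 5.180 kPa

Scale height: H = RT/g = 287.0 × 256.1 / 9.80 = 7500.1 m.
Barometric formula: P = P₀ exp(−z/H).
z/H = 22300/7500.1 = 2.9733; exp(−2.9733) = 0.051134.
P = 101.3 × 0.051134 = 5.1799 kPa.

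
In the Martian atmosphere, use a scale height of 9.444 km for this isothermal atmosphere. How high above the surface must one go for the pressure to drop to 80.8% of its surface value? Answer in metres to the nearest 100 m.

Set P/P₀ = exp(−z/H) = 0.808, so z = −H ln(0.808).
−ln(0.808) = 0.21319; z = 9444.0 × 0.21319 = 2013.4 m.

z ≈ 2000 m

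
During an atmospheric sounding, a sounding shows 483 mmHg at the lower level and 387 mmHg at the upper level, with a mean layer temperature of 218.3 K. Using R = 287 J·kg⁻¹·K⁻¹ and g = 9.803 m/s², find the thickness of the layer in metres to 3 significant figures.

Δz ≈ 1420 m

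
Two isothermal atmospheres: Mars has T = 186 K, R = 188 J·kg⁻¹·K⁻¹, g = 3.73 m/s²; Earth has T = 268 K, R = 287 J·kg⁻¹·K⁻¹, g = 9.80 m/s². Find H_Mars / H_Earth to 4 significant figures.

H = RT/g for each body.
H_Mars = 188 × 186 / 3.73 = 9374.8 m.
H_Earth = 287 × 268 / 9.80 = 7848.6 m.
H_Mars/H_Earth = 9374.8/7848.6 = 1.1945.

H_Mars/H_Earth ≈ 1.194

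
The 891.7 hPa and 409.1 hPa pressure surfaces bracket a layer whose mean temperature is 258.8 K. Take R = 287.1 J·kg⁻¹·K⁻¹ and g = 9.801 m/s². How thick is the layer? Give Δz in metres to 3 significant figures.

Hypsometric equation: Δz = (R T̄/g) ln(P₁/P₂).
R T̄/g = 287.1 × 258.8 / 9.801 = 7581.0 m.
ln(891.7/409.1) = ln(2.1797) = 0.77919.
Δz = 7581.0 × 0.77919 = 5907.0 m.

Δz ≈ 5910 m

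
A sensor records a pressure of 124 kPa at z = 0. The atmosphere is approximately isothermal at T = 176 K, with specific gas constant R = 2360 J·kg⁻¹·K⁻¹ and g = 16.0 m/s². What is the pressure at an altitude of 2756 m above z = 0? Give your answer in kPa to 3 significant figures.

P ≈ 112 kPa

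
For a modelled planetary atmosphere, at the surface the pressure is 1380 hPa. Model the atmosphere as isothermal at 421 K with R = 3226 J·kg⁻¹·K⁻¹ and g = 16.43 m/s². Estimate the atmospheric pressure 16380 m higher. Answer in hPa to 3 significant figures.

Scale height: H = RT/g = 3226 × 421 / 16.43 = 82663 m.
Barometric formula: P = P₀ exp(−z/H).
z/H = 16380/82663 = 0.19815; exp(−0.19815) = 0.82025.
P = 1380 × 0.82025 = 1131.9 hPa.

P ≈ 1130 hPa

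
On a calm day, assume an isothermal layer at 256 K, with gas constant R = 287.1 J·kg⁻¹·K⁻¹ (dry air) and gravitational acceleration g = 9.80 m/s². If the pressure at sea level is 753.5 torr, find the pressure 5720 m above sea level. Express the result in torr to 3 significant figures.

P ≈ 351 torr

Scale height: H = RT/g = 287.1 × 256 / 9.80 = 7499.8 m.
Barometric formula: P = P₀ exp(−z/H).
z/H = 5720.0/7499.8 = 0.76269; exp(−0.76269) = 0.46641.
P = 753.5 × 0.46641 = 351.44 torr.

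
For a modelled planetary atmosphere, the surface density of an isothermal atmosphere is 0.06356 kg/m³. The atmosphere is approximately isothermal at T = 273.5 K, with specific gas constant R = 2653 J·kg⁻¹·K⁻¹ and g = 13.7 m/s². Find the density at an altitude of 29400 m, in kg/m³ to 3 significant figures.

Scale height: H = RT/g = 2653 × 273.5 / 13.7 = 52963 m.
In an isothermal atmosphere, density decays like pressure: ρ = ρ₀ exp(−z/H).
z/H = 29400/52963 = 0.55510; exp(−0.55510) = 0.57401.
ρ = 0.06356 × 0.57401 = 0.036484 kg/m³.

ρ ≈ 0.0365 kg/m³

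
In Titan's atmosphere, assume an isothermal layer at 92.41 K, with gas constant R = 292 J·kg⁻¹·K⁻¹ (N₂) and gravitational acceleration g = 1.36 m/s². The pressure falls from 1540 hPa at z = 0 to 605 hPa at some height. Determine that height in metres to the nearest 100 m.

z ≈ 18500 m

Scale height: H = RT/g = 292 × 92.41 / 1.36 = 19841 m.
Invert the barometric formula: z = H ln(P₀/P).
P₀/P = 1540/605 = 2.5455; ln(2.5455) = 0.93433.
z = 19841 × 0.93433 = 18538 m.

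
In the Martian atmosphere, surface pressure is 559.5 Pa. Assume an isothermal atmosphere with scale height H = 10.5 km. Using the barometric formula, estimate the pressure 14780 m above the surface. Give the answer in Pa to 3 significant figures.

Barometric formula: P = P₀ exp(−z/H).
z/H = 14780/10500 = 1.4076; exp(−1.4076) = 0.24473.
P = 559.5 × 0.24473 = 136.93 Pa.

P ≈ 137 Pa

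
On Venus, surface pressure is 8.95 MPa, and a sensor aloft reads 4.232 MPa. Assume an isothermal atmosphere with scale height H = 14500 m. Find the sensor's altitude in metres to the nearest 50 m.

Invert the barometric formula: z = H ln(P₀/P).
P₀/P = 8.95/4.232 = 2.1148; ln(2.1148) = 0.74896.
z = 14500 × 0.74896 = 10860 m.

z ≈ 10850 m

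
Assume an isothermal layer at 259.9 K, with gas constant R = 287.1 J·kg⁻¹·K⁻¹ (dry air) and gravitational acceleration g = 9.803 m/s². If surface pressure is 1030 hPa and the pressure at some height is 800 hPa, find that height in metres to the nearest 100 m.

z ≈ 1900 m

Scale height: H = RT/g = 287.1 × 259.9 / 9.803 = 7611.7 m.
Invert the barometric formula: z = H ln(P₀/P).
P₀/P = 1030/800 = 1.2875; ln(1.2875) = 0.25270.
z = 7611.7 × 0.25270 = 1923.5 m.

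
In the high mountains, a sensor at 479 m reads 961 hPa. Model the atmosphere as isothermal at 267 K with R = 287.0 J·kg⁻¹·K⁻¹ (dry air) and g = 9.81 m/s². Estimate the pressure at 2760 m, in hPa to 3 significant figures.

P ≈ 718 hPa

Scale height: H = RT/g = 287.0 × 267 / 9.81 = 7811.3 m.
Between two levels, P₂ = P₁ exp(−Δz/H) with Δz = z₂ − z₁.
Δz = 2760.0 − 479.00 = 2281.0 m; Δz/H = 2281.0/7811.3 = 0.29201.
P₂ = 961 × exp(−0.29201) = 961 × 0.74676 = 717.64 hPa.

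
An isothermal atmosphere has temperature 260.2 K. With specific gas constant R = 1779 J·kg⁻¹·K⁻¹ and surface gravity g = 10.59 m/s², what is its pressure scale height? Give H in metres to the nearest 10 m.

H ≈ 43710 m

The scale height of an isothermal atmosphere is H = RT/g.
H = 1779 × 260.2 / 10.59 = 462900/10.59 = 43711 m.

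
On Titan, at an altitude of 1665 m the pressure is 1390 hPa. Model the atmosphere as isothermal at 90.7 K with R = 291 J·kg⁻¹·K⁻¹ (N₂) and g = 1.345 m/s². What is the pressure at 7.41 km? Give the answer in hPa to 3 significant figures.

P ≈ 1040 hPa

Scale height: H = RT/g = 291 × 90.7 / 1.345 = 19624 m.
Between two levels, P₂ = P₁ exp(−Δz/H) with Δz = z₂ − z₁.
Δz = 7410.0 − 1665.0 = 5745.0 m; Δz/H = 5745.0/19624 = 0.29275.
P₂ = 1390 × exp(−0.29275) = 1390 × 0.74621 = 1037.2 hPa.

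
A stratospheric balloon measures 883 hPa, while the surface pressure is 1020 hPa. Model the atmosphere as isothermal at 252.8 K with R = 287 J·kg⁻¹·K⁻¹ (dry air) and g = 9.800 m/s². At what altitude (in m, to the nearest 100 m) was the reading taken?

Scale height: H = RT/g = 287 × 252.8 / 9.800 = 7403.4 m.
Invert the barometric formula: z = H ln(P₀/P).
P₀/P = 1020/883 = 1.1552; ln(1.1552) = 0.14427.
z = 7403.4 × 0.14427 = 1068.1 m.

z ≈ 1100 m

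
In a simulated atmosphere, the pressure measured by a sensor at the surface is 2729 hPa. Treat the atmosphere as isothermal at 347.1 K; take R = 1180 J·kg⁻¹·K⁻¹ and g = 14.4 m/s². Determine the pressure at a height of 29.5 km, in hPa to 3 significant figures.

Scale height: H = RT/g = 1180 × 347.1 / 14.4 = 28443 m.
Barometric formula: P = P₀ exp(−z/H).
z/H = 29500/28443 = 1.0372; exp(−1.0372) = 0.35445.
P = 2729 × 0.35445 = 967.29 hPa.

P ≈ 967 hPa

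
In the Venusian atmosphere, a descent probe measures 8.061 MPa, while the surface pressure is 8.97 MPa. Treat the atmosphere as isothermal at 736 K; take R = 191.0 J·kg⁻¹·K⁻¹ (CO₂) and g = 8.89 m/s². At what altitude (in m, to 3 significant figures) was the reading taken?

Scale height: H = RT/g = 191.0 × 736 / 8.89 = 15813 m.
Invert the barometric formula: z = H ln(P₀/P).
P₀/P = 8.97/8.061 = 1.1128; ln(1.1128) = 0.10688.
z = 15813 × 0.10688 = 1690.1 m.

z ≈ 1690 m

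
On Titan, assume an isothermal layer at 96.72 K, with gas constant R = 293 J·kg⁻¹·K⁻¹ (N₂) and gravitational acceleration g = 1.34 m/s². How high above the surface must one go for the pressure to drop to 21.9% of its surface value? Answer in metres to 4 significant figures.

Scale height: H = RT/g = 293 × 96.72 / 1.34 = 21148 m.
Set P/P₀ = exp(−z/H) = 0.219, so z = −H ln(0.219).
−ln(0.219) = 1.5187; z = 21148 × 1.5187 = 32117 m.

z ≈ 32120 m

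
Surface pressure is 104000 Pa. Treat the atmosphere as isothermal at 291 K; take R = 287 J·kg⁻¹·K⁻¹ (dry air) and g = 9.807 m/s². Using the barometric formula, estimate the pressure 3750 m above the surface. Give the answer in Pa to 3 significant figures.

Scale height: H = RT/g = 287 × 291 / 9.807 = 8516.1 m.
Barometric formula: P = P₀ exp(−z/H).
z/H = 3750.0/8516.1 = 0.44034; exp(−0.44034) = 0.64382.
P = 104000 × 0.64382 = 66957 Pa.

P ≈ 67000 Pa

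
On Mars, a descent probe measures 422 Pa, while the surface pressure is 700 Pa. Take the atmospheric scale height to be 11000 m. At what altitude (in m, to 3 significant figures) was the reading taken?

z ≈ 5570 m

Invert the barometric formula: z = H ln(P₀/P).
P₀/P = 700/422 = 1.6588; ln(1.6588) = 0.50609.
z = 11000 × 0.50609 = 5567.0 m.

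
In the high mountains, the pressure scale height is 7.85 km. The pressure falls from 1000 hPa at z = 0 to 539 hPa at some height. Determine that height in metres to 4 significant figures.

Invert the barometric formula: z = H ln(P₀/P).
P₀/P = 1000/539 = 1.8553; ln(1.8553) = 0.61805.
z = 7850.0 × 0.61805 = 4851.7 m.

z ≈ 4852 m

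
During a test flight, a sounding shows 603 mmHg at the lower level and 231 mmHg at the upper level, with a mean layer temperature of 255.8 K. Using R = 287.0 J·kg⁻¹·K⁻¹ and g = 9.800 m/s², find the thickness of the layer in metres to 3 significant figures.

Hypsometric equation: Δz = (R T̄/g) ln(P₁/P₂).
R T̄/g = 287.0 × 255.8 / 9.800 = 7491.3 m.
ln(603/231) = ln(2.6104) = 0.95950.
Δz = 7491.3 × 0.95950 = 7187.9 m.

Δz ≈ 7190 m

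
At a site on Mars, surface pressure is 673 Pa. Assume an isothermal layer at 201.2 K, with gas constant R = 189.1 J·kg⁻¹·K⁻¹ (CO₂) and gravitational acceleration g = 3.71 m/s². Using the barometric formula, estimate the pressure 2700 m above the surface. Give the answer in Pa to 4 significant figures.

Scale height: H = RT/g = 189.1 × 201.2 / 3.71 = 10255 m.
Barometric formula: P = P₀ exp(−z/H).
z/H = 2700.0/10255 = 0.26329; exp(−0.26329) = 0.76852.
P = 673 × 0.76852 = 517.21 Pa.

P ≈ 517.2 Pa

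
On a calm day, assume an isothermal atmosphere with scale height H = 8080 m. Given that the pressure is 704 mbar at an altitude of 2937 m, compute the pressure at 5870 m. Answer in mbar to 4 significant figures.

Between two levels, P₂ = P₁ exp(−Δz/H) with Δz = z₂ − z₁.
Δz = 5870.0 − 2937.0 = 2933.0 m; Δz/H = 2933.0/8080.0 = 0.36300.
P₂ = 704 × exp(−0.36300) = 704 × 0.69559 = 489.70 mbar.

P ≈ 489.7 mbar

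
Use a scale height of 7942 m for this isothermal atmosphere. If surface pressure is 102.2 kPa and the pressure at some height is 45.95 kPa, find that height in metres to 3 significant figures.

z ≈ 6350 m

Invert the barometric formula: z = H ln(P₀/P).
P₀/P = 102.2/45.95 = 2.2242; ln(2.2242) = 0.79940.
z = 7942.0 × 0.79940 = 6348.8 m.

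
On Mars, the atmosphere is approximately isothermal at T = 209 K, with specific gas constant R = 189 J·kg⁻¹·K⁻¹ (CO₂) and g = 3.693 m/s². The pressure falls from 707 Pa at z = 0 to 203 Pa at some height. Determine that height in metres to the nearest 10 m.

z ≈ 13350 m

Scale height: H = RT/g = 189 × 209 / 3.693 = 10696 m.
Invert the barometric formula: z = H ln(P₀/P).
P₀/P = 707/203 = 3.4828; ln(3.4828) = 1.2478.
z = 10696 × 1.2478 = 13346 m.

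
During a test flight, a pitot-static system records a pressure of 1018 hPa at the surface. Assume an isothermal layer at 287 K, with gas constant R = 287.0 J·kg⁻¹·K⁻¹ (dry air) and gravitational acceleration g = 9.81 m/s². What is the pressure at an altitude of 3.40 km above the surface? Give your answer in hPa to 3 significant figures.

Scale height: H = RT/g = 287.0 × 287 / 9.81 = 8396.4 m.
Barometric formula: P = P₀ exp(−z/H).
z/H = 3400.0/8396.4 = 0.40494; exp(−0.40494) = 0.66702.
P = 1018 × 0.66702 = 679.03 hPa.

P ≈ 679 hPa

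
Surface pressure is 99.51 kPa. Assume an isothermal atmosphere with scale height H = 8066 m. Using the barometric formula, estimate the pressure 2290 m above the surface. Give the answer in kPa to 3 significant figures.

Barometric formula: P = P₀ exp(−z/H).
z/H = 2290.0/8066.0 = 0.28391; exp(−0.28391) = 0.75283.
P = 99.51 × 0.75283 = 74.914 kPa.

P ≈ 74.9 kPa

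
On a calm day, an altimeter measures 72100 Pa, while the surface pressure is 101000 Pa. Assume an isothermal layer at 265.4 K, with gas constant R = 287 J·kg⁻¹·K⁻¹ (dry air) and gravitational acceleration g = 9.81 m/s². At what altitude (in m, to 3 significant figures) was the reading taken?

Scale height: H = RT/g = 287 × 265.4 / 9.81 = 7764.5 m.
Invert the barometric formula: z = H ln(P₀/P).
P₀/P = 101000/72100 = 1.4008; ln(1.4008) = 0.33704.
z = 7764.5 × 0.33704 = 2616.9 m.

z ≈ 2620 m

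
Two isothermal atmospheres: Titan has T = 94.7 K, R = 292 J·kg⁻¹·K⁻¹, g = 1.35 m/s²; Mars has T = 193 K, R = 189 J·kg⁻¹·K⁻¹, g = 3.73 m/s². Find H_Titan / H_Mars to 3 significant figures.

H = RT/g for each body.
H_Titan = 292 × 94.7 / 1.35 = 20483 m.
H_Mars = 189 × 193 / 3.73 = 9779.4 m.
H_Titan/H_Mars = 20483/9779.4 = 2.0945.

H_Titan/H_Mars ≈ 2.09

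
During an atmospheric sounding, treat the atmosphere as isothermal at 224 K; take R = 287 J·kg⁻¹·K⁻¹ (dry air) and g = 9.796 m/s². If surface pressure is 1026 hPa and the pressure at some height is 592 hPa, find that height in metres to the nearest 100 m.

z ≈ 3600 m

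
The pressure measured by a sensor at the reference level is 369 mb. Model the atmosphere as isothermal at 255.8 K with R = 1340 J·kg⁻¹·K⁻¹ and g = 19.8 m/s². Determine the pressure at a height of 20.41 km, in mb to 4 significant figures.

Scale height: H = RT/g = 1340 × 255.8 / 19.8 = 17312 m.
Barometric formula: P = P₀ exp(−z/H).
z/H = 20410/17312 = 1.1790; exp(−1.1790) = 0.30759.
P = 369 × 0.30759 = 113.50 mb.

P ≈ 113.5 mb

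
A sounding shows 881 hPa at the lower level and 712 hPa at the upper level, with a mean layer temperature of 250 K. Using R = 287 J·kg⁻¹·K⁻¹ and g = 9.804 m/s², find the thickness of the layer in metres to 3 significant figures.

Hypsometric equation: Δz = (R T̄/g) ln(P₁/P₂).
R T̄/g = 287 × 250 / 9.804 = 7318.4 m.
ln(881/712) = ln(1.2374) = 0.21301.
Δz = 7318.4 × 0.21301 = 1558.9 m.

Δz ≈ 1560 m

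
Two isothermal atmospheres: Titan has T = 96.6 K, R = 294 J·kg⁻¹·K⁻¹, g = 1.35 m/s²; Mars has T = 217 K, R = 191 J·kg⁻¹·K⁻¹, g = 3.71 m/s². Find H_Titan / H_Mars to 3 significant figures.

H_Titan/H_Mars ≈ 1.88

H = RT/g for each body.
H_Titan = 294 × 96.6 / 1.35 = 21037 m.
H_Mars = 191 × 217 / 3.71 = 11172 m.
H_Titan/H_Mars = 21037/11172 = 1.8830.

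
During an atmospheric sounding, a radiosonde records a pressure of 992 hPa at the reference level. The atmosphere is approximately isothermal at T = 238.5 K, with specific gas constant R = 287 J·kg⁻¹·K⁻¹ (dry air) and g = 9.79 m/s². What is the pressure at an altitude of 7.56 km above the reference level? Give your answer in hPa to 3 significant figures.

P ≈ 336 hPa

Scale height: H = RT/g = 287 × 238.5 / 9.79 = 6991.8 m.
Barometric formula: P = P₀ exp(−z/H).
z/H = 7560.0/6991.8 = 1.0813; exp(−1.0813) = 0.33915.
P = 992 × 0.33915 = 336.44 hPa.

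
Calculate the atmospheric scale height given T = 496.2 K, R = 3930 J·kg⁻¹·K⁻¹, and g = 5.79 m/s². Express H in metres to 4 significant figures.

H ≈ 336800 m

The scale height of an isothermal atmosphere is H = RT/g.
H = 3930 × 496.2 / 5.79 = 1950100/5.79 = 336800 m.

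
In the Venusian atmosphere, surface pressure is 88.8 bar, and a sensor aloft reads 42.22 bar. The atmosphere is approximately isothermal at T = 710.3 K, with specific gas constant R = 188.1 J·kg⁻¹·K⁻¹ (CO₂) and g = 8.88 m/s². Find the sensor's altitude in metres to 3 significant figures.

z ≈ 11200 m

Scale height: H = RT/g = 188.1 × 710.3 / 8.88 = 15046 m.
Invert the barometric formula: z = H ln(P₀/P).
P₀/P = 88.8/42.22 = 2.1033; ln(2.1033) = 0.74351.
z = 15046 × 0.74351 = 11187 m.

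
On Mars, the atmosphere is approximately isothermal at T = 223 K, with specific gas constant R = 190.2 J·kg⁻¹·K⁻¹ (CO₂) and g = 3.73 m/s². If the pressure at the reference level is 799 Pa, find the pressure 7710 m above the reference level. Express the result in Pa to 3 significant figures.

P ≈ 406 Pa

Scale height: H = RT/g = 190.2 × 223 / 3.73 = 11371 m.
Barometric formula: P = P₀ exp(−z/H).
z/H = 7710.0/11371 = 0.67804; exp(−0.67804) = 0.50761.
P = 799 × 0.50761 = 405.58 Pa.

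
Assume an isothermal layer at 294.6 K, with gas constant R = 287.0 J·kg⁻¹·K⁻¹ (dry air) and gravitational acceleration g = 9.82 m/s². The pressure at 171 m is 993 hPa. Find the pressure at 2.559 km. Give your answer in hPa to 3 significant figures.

P ≈ 752 hPa

Scale height: H = RT/g = 287.0 × 294.6 / 9.82 = 8610.0 m.
Between two levels, P₂ = P₁ exp(−Δz/H) with Δz = z₂ − z₁.
Δz = 2559.0 − 171.00 = 2388.0 m; Δz/H = 2388.0/8610.0 = 0.27735.
P₂ = 993 × exp(−0.27735) = 993 × 0.75779 = 752.49 hPa.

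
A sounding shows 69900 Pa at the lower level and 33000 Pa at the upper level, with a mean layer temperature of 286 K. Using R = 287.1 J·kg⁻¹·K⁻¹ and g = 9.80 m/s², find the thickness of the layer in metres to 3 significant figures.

Δz ≈ 6290 m

Hypsometric equation: Δz = (R T̄/g) ln(P₁/P₂).
R T̄/g = 287.1 × 286 / 9.80 = 8378.6 m.
ln(69900/33000) = ln(2.1182) = 0.75057.
Δz = 8378.6 × 0.75057 = 6288.7 m.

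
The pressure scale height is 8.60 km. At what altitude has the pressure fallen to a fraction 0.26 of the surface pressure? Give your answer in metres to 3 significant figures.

z ≈ 11600 m

Set P/P₀ = exp(−z/H) = 0.26, so z = −H ln(0.26).
−ln(0.26) = 1.3471; z = 8600.0 × 1.3471 = 11585 m.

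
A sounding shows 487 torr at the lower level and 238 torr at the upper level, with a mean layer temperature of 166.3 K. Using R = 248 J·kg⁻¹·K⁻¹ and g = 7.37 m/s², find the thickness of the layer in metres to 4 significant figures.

Δz ≈ 4007 m

Hypsometric equation: Δz = (R T̄/g) ln(P₁/P₂).
R T̄/g = 248 × 166.3 / 7.37 = 5596.0 m.
ln(487/238) = ln(2.0462) = 0.71598.
Δz = 5596.0 × 0.71598 = 4006.6 m.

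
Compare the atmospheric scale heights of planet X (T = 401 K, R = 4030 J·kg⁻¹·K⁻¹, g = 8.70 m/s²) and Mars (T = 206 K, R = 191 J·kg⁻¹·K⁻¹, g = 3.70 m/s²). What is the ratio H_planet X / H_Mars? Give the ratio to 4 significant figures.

H_planet X/H_Mars ≈ 17.47

H = RT/g for each body.
H_planet X = 4030 × 401 / 8.70 = 185750 m.
H_Mars = 191 × 206 / 3.70 = 10634 m.
H_planet X/H_Mars = 185750/10634 = 17.468.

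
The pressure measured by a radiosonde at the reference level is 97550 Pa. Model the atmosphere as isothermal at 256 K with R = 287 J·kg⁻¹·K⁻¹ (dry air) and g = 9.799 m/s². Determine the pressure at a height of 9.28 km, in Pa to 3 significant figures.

Scale height: H = RT/g = 287 × 256 / 9.799 = 7497.9 m.
Barometric formula: P = P₀ exp(−z/H).
z/H = 9280.0/7497.9 = 1.2377; exp(−1.2377) = 0.29005.
P = 97550 × 0.29005 = 28294 Pa.

P ≈ 28300 Pa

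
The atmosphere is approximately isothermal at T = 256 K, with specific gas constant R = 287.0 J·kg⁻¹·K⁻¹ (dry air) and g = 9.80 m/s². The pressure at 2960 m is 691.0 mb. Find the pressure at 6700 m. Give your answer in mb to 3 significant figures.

Scale height: H = RT/g = 287.0 × 256 / 9.80 = 7497.1 m.
Between two levels, P₂ = P₁ exp(−Δz/H) with Δz = z₂ − z₁.
Δz = 6700.0 − 2960.0 = 3740.0 m; Δz/H = 3740.0/7497.1 = 0.49886.
P₂ = 691.0 × exp(−0.49886) = 691.0 × 0.60722 = 419.59 mb.

P ≈ 420 mb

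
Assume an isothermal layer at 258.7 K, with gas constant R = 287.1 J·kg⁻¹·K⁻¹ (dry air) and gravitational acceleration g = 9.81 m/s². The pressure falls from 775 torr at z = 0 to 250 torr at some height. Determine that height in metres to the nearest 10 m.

z ≈ 8570 m

Scale height: H = RT/g = 287.1 × 258.7 / 9.81 = 7571.1 m.
Invert the barometric formula: z = H ln(P₀/P).
P₀/P = 775/250 = 3.1000; ln(3.1000) = 1.1314.
z = 7571.1 × 1.1314 = 8565.9 m.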